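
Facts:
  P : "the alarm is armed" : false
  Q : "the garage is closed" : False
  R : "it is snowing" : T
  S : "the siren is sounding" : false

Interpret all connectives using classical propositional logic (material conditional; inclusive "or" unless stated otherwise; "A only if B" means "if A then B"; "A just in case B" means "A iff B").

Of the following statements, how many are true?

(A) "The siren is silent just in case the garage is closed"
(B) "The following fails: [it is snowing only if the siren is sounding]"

1

(A): Formalization: ¬S ↔ Q

¬S = ¬F = T
¬S ↔ Q = T ↔ F = F
Thus (A) is false.

(B): Parsed as ¬(R → S)

R → S = T → F = F
¬(R → S) = ¬F = T
Hence (B) is true.

True statements: 1 ((B)).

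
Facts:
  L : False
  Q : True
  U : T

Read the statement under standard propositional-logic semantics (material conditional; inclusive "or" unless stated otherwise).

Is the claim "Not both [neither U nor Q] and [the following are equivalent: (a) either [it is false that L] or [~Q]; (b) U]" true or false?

Values: U=True, Q=True, L=False.
Parsed as (U nor Q) nand ((not L or not Q) iff U)

U nor Q = True nor True = False
not L = not False = True
not Q = not True = False
not L or not Q = True or False = True
(not L or not Q) iff U = True iff True = True
(U nor Q) nand ((not L or not Q) iff U) = False nand True = True

true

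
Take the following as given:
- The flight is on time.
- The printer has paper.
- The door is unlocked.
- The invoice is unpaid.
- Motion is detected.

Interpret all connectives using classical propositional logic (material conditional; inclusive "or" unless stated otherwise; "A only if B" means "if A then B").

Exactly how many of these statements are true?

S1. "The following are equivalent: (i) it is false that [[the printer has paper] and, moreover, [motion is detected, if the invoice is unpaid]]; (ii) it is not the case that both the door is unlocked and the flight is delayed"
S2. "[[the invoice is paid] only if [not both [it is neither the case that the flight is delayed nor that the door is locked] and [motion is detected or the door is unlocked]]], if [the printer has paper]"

1

Let W = "the printer has paper" (True), Q = "the invoice is paid" (False), V = "motion is detected" (True), D = "the door is locked" (False), U = "the flight is delayed" (False).

S1: In symbols: not (W and (not Q -> V)) iff (not D nand U)

not Q = not False = True
not Q -> V = True -> True = True
W and (not Q -> V) = True and True = True
not (W and (not Q -> V)) = not True = False
not D = not False = True
not D nand U = True nand False = True
not (W and (not Q -> V)) iff (not D nand U) = False iff True = False
Thus S1 is false.

S2: Parsed as W -> (Q -> ((U nor D) nand (V or not D)))

U nor D = False nor False = True
not D = not False = True
V or not D = True or True = True
(U nor D) nand (V or not D) = True nand True = False
Q -> ((U nor D) nand (V or not D)) = False -> False = True
W -> (Q -> ((U nor D) nand (V or not D))) = True -> True = True
So S2 is true.

Count: 1.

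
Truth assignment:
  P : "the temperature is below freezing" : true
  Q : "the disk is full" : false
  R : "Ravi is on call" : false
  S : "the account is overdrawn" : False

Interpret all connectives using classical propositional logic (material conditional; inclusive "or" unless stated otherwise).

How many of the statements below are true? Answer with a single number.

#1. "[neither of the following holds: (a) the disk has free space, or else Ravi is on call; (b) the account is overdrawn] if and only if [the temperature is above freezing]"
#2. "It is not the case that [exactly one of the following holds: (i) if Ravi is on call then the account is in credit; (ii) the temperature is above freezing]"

1

#1: Parsed as ((¬Q ∨ R) ↓ S) ↔ ¬P

¬Q = ¬F = T
¬Q ∨ R = T ∨ F = T
(¬Q ∨ R) ↓ S = T ↓ F = F
¬P = ¬T = F
((¬Q ∨ R) ↓ S) ↔ ¬P = F ↔ F = T
Thus #1 is true.

#2: In symbols: ¬((R → ¬S) ⊕ ¬P)

¬S = ¬F = T
R → ¬S = F → T = T
¬P = ¬T = F
(R → ¬S) ⊕ ¬P = T ⊕ F = T
¬((R → ¬S) ⊕ ¬P) = ¬T = F
Hence #2 is false.

True statements: 1.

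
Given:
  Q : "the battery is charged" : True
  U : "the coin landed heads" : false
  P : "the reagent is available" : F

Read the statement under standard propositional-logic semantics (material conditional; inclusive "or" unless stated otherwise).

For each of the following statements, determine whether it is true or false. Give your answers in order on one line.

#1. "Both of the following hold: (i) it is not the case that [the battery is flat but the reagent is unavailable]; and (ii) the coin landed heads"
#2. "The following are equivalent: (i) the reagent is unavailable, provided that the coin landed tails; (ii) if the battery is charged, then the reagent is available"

#1 false, #2 false

#1: Parsed as ¬(¬Q ∧ ¬P) ∧ U

¬Q = ¬T = F
¬P = ¬F = T
¬Q ∧ ¬P = F ∧ T = F
¬(¬Q ∧ ¬P) = ¬F = T
¬(¬Q ∧ ¬P) ∧ U = T ∧ F = F
Hence #1 is false.

#2: This is (¬U → ¬P) ↔ (Q → P).

¬U = ¬F = T
¬P = ¬F = T
¬U → ¬P = T → T = T
Q → P = T → F = F
(¬U → ¬P) ↔ (Q → P) = T ↔ F = F
Thus #2 is false.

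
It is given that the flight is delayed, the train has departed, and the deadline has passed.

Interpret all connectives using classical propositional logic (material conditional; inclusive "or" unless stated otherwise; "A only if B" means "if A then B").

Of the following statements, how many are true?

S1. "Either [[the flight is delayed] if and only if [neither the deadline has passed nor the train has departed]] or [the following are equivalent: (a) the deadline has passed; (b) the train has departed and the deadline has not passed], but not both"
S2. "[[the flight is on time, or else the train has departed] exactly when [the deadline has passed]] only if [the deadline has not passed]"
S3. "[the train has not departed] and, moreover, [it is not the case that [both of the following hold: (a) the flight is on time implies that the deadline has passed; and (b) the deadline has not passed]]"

Let P = "the flight is delayed" (T), K = "the deadline has passed" (T), S = "the train has departed" (T).

S1: Parsed as (P ↔ (K ↓ S)) ⊕ (K ↔ (S ∧ ¬K))

K ↓ S = T ↓ T = F
P ↔ (K ↓ S) = T ↔ F = F
¬K = ¬T = F
S ∧ ¬K = T ∧ F = F
K ↔ (S ∧ ¬K) = T ↔ F = F
(P ↔ (K ↓ S)) ⊕ (K ↔ (S ∧ ¬K)) = F ⊕ F = F
Thus S1 is false.

S2: Formalization: ((¬P ∨ S) ↔ K) → ¬K

¬P = ¬T = F
¬P ∨ S = F ∨ T = T
(¬P ∨ S) ↔ K = T ↔ T = T
¬K = ¬T = F
((¬P ∨ S) ↔ K) → ¬K = T → F = F
So S2 is false.

S3: Formalization: ¬S ∧ ¬((¬P → K) ∧ ¬K)

¬S = ¬T = F
¬P = ¬T = F
¬P → K = F → T = T
¬K = ¬T = F
(¬P → K) ∧ ¬K = T ∧ F = F
¬((¬P → K) ∧ ¬K) = ¬F = T
¬S ∧ ¬((¬P → K) ∧ ¬K) = F ∧ T = F
So S3 is false.

0 of the 3 statements are true (none).

0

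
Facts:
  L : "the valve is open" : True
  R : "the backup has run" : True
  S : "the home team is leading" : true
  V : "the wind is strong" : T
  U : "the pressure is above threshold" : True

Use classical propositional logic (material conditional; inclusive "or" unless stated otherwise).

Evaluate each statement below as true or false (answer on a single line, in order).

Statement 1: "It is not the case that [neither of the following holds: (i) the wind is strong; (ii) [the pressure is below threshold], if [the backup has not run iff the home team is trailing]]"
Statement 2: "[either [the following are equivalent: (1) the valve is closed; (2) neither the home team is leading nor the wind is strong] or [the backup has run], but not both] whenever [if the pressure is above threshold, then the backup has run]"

Statement 1 true; Statement 2 false

Statement 1: This is ~(V nor ((~R <-> ~S) -> ~U)).

~R = ~T = F
~S = ~T = F
~R <-> ~S = F <-> F = T
~U = ~T = F
(~R <-> ~S) -> ~U = T -> F = F
V nor ((~R <-> ~S) -> ~U) = T nor F = F
~(V nor ((~R <-> ~S) -> ~U)) = ~F = T
So Statement 1 is true.

Statement 2: In symbols: (U -> R) -> ((~L <-> (S nor V)) xor R)

U -> R = T -> T = T
~L = ~T = F
S nor V = T nor T = F
~L <-> (S nor V) = F <-> F = T
(~L <-> (S nor V)) xor R = T xor T = F
(U -> R) -> ((~L <-> (S nor V)) xor R) = T -> F = F
So Statement 2 is false.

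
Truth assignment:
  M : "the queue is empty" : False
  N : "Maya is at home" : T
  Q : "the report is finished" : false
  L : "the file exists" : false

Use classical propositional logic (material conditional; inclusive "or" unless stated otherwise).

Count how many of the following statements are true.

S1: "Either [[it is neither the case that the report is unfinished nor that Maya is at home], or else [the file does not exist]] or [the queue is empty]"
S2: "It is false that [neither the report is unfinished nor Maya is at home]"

2

S1: Parsed as ((not Q nor N) or not L) or M

not Q = not False = True
not Q nor N = True nor True = False
not L = not False = True
(not Q nor N) or not L = False or True = True
((not Q nor N) or not L) or M = True or False = True
So S1 is true.

S2: Formalization: not (not Q nor N)

not Q = not False = True
not Q nor N = True nor True = False
not (not Q nor N) = not False = True
So S2 is true.

True statements: 2.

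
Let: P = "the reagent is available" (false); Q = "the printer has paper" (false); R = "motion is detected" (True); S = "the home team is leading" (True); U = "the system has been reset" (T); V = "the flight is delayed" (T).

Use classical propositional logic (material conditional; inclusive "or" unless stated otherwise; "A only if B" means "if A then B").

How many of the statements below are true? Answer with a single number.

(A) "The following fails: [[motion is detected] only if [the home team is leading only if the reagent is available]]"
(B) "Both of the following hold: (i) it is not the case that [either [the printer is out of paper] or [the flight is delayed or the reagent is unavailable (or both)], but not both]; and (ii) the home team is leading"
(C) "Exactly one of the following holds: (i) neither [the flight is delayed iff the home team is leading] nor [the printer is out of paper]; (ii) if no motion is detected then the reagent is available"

3

(A): In symbols: ~(R -> (S -> P))

S -> P = T -> F = F
R -> (S -> P) = T -> F = F
~(R -> (S -> P)) = ~F = T
Thus (A) is true.

(B): Formalization: ~(~Q xor (V | ~P)) & S

~Q = ~F = T
~P = ~F = T
V | ~P = T | T = T
~Q xor (V | ~P) = T xor T = F
~(~Q xor (V | ~P)) = ~F = T
~(~Q xor (V | ~P)) & S = T & T = T
Thus (B) is true.

(C): In symbols: ((V <-> S) nor ~Q) xor (~R -> P)

V <-> S = T <-> T = T
~Q = ~F = T
(V <-> S) nor ~Q = T nor T = F
~R = ~T = F
~R -> P = F -> F = T
((V <-> S) nor ~Q) xor (~R -> P) = F xor T = T
Hence (C) is true.

Count: 3.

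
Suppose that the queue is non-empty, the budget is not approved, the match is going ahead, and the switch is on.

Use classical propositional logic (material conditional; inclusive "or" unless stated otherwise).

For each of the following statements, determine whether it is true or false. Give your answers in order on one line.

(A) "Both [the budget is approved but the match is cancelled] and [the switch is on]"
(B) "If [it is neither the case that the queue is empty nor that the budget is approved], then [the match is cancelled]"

(A) F / (B) F

Let Q = "the budget is approved" (False), R = "the match is cancelled" (False), S = "the switch is on" (True), P = "the queue is empty" (False).

(A): This is (Q and R) and S.

Q and R = False and False = False
(Q and R) and S = False and True = False
Hence (A) is false.

(B): Parsed as (P nor Q) -> R

P nor Q = False nor False = True
(P nor Q) -> R = True -> False = False
Thus (B) is false.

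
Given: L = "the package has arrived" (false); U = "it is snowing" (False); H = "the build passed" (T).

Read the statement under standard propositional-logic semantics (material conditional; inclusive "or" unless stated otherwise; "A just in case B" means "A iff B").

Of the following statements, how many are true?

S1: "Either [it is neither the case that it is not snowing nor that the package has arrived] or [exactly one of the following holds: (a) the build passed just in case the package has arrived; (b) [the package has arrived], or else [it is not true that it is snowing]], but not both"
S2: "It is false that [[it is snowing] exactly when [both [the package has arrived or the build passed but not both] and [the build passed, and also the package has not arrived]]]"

2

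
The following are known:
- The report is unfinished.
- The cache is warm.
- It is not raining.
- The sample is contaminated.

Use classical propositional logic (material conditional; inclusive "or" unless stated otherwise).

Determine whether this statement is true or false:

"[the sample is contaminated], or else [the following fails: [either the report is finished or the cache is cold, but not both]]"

Let S = "the sample is contaminated" (T), P = "the report is finished" (F), Q = "the cache is warm" (T).
Formalization: S ∨ ¬(P ⊕ ¬Q)

¬Q = ¬T = F
P ⊕ ¬Q = F ⊕ F = F
¬(P ⊕ ¬Q) = ¬F = T
S ∨ ¬(P ⊕ ¬Q) = T ∨ T = T

true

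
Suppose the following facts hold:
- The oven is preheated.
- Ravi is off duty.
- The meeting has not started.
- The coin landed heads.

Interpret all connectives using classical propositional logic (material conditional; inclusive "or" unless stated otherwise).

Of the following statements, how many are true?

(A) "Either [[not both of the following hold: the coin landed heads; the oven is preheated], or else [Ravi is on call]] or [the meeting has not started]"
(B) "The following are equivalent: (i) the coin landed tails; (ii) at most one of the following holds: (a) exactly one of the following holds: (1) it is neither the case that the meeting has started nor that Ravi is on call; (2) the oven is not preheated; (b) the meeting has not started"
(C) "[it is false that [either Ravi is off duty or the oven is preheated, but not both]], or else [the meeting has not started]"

Let S = "the coin landed heads" (T), P = "the oven is preheated" (T), Q = "Ravi is on call" (F), R = "the meeting has started" (F).

(A): Formalization: ((S ↑ P) ∨ Q) ∨ ¬R

S ↑ P = T ↑ T = F
(S ↑ P) ∨ Q = F ∨ F = F
¬R = ¬F = T
((S ↑ P) ∨ Q) ∨ ¬R = F ∨ T = T
So (A) is true.

(B): Parsed as ¬S ↔ (((R ↓ Q) ⊕ ¬P) ↑ ¬R)

¬S = ¬T = F
R ↓ Q = F ↓ F = T
¬P = ¬T = F
(R ↓ Q) ⊕ ¬P = T ⊕ F = T
¬R = ¬F = T
((R ↓ Q) ⊕ ¬P) ↑ ¬R = T ↑ T = F
¬S ↔ (((R ↓ Q) ⊕ ¬P) ↑ ¬R) = F ↔ F = T
Thus (B) is true.

(C): In symbols: ¬(¬Q ⊕ P) ∨ ¬R

¬Q = ¬F = T
¬Q ⊕ P = T ⊕ T = F
¬(¬Q ⊕ P) = ¬F = T
¬R = ¬F = T
¬(¬Q ⊕ P) ∨ ¬R = T ∨ T = T
So (C) is true.

3 of the 3 statements are true ((A), (B), (C)).

3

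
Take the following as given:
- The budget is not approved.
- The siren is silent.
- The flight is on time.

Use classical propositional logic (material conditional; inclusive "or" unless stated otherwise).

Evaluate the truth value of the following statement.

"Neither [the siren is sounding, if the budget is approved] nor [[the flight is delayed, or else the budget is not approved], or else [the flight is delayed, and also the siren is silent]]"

Let G = "the budget is approved" (F), H = "the siren is sounding" (F), W = "the flight is delayed" (F).
Formalization: (G -> H) nor ((W | ~G) | (W & ~H))

G -> H = F -> F = T
~G = ~F = T
W | ~G = F | T = T
~H = ~F = T
W & ~H = F & T = F
(W | ~G) | (W & ~H) = T | F = T
(G -> H) nor ((W | ~G) | (W & ~H)) = T nor T = F

False.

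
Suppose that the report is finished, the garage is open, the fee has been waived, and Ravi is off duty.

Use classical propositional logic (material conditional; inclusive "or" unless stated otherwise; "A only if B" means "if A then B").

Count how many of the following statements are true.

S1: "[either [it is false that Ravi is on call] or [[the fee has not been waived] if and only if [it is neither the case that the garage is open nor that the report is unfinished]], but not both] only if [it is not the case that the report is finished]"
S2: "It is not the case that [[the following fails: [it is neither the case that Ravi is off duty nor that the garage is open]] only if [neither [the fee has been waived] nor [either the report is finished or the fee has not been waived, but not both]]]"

Let S = "Ravi is on call" (F), R = "the fee has been waived" (T), Q = "the garage is closed" (F), P = "the report is finished" (T).

S1: In symbols: (¬S ⊕ (¬R ↔ (¬Q ↓ ¬P))) → ¬P

¬S = ¬F = T
¬R = ¬T = F
¬Q = ¬F = T
¬P = ¬T = F
¬Q ↓ ¬P = T ↓ F = F
¬R ↔ (¬Q ↓ ¬P) = F ↔ F = T
¬S ⊕ (¬R ↔ (¬Q ↓ ¬P)) = T ⊕ T = F
¬P = ¬T = F
(¬S ⊕ (¬R ↔ (¬Q ↓ ¬P))) → ¬P = F → F = T
So S1 is true.

S2: Formalization: ¬(¬(¬S ↓ ¬Q) → (R ↓ (P ⊕ ¬R)))

¬S = ¬F = T
¬Q = ¬F = T
¬S ↓ ¬Q = T ↓ T = F
¬(¬S ↓ ¬Q) = ¬F = T
¬R = ¬T = F
P ⊕ ¬R = T ⊕ F = T
R ↓ (P ⊕ ¬R) = T ↓ T = F
¬(¬S ↓ ¬Q) → (R ↓ (P ⊕ ¬R)) = T → F = F
¬(¬(¬S ↓ ¬Q) → (R ↓ (P ⊕ ¬R))) = ¬F = T
So S2 is true.

Count: 2.

2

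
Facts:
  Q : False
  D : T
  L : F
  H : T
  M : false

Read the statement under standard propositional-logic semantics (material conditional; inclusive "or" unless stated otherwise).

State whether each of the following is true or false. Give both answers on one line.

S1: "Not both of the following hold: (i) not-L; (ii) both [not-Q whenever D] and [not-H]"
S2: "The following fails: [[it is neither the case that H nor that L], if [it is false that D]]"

S1: Formalization: ~L nand ((D -> ~Q) & ~H)

~L = ~F = T
~Q = ~F = T
D -> ~Q = T -> T = T
~H = ~T = F
(D -> ~Q) & ~H = T & F = F
~L nand ((D -> ~Q) & ~H) = T nand F = T
So S1 is true.

S2: Parsed as ~(~D -> (H nor L))

~D = ~T = F
H nor L = T nor F = F
~D -> (H nor L) = F -> F = T
~(~D -> (H nor L)) = ~T = F
Hence S2 is false.

S1 T / S2 F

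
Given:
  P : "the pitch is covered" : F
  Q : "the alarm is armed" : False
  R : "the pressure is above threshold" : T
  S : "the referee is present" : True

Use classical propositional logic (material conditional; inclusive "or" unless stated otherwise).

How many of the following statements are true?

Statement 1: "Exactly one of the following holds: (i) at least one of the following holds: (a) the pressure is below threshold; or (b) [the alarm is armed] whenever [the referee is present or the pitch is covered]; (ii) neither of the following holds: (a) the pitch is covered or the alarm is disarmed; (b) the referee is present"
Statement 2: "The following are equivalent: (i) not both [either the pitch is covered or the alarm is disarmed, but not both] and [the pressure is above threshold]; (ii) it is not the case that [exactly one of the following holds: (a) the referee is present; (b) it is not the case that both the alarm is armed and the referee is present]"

0

Statement 1: This is (~R | ((S | P) -> Q)) xor ((P | ~Q) nor S).

~R = ~T = F
S | P = T | F = T
(S | P) -> Q = T -> F = F
~R | ((S | P) -> Q) = F | F = F
~Q = ~F = T
P | ~Q = F | T = T
(P | ~Q) nor S = T nor T = F
(~R | ((S | P) -> Q)) xor ((P | ~Q) nor S) = F xor F = F
Hence Statement 1 is false.

Statement 2: Parsed as ((P xor ~Q) nand R) <-> ~(S xor (Q nand S))

~Q = ~F = T
P xor ~Q = F xor T = T
(P xor ~Q) nand R = T nand T = F
Q nand S = F nand T = T
S xor (Q nand S) = T xor T = F
~(S xor (Q nand S)) = ~F = T
((P xor ~Q) nand R) <-> ~(S xor (Q nand S)) = F <-> T = F
Thus Statement 2 is false.

0 of the 2 statements are true (none).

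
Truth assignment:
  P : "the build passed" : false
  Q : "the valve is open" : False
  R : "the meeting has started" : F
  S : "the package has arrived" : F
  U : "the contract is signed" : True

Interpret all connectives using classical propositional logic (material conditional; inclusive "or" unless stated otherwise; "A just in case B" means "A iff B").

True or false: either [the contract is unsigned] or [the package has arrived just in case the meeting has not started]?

Values: U=T, S=F, R=F.
Parsed as ¬U ∨ (S ↔ ¬R)

¬U = ¬T = F
¬R = ¬F = T
S ↔ ¬R = F ↔ T = F
¬U ∨ (S ↔ ¬R) = F ∨ F = F

The statement is false.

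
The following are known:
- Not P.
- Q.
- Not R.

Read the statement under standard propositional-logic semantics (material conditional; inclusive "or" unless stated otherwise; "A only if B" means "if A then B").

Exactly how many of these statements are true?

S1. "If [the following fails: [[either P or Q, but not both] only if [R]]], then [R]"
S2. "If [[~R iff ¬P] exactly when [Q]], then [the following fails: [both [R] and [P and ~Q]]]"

S1: This is ~((P xor Q) -> R) -> R.

P xor Q = F xor T = T
(P xor Q) -> R = T -> F = F
~((P xor Q) -> R) = ~F = T
~((P xor Q) -> R) -> R = T -> F = F
Hence S1 is false.

S2: This is ((~R <-> ~P) <-> Q) -> ~(R & (P & ~Q)).

~R = ~F = T
~P = ~F = T
~R <-> ~P = T <-> T = T
(~R <-> ~P) <-> Q = T <-> T = T
~Q = ~T = F
P & ~Q = F & F = F
R & (P & ~Q) = F & F = F
~(R & (P & ~Q)) = ~F = T
((~R <-> ~P) <-> Q) -> ~(R & (P & ~Q)) = T -> T = T
Thus S2 is true.

1 of the 2 statements is true (S2).

1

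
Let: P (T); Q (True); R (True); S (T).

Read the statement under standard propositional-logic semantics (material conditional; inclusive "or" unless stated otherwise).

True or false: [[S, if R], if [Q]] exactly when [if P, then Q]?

Parsed as (Q -> (R -> S)) iff (P -> Q)

R -> S = True -> True = True
Q -> (R -> S) = True -> True = True
P -> Q = True -> True = True
(Q -> (R -> S)) iff (P -> Q) = True iff True = True

true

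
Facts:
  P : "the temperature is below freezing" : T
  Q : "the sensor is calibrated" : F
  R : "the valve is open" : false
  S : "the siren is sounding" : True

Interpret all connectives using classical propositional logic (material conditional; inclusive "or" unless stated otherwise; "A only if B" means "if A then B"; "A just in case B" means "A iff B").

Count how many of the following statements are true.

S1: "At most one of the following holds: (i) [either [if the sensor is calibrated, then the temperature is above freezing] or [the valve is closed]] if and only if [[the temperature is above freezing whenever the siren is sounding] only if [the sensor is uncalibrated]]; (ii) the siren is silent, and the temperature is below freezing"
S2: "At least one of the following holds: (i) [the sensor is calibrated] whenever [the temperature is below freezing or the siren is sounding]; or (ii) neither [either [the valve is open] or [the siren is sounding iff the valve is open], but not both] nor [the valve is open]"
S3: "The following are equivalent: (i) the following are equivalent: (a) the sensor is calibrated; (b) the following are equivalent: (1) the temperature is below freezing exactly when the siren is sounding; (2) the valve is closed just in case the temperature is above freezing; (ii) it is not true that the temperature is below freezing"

2

S1: In symbols: (((Q -> not P) or not R) iff ((S -> not P) -> not Q)) nand (not S and P)

not P = not True = False
Q -> not P = False -> False = True
not R = not False = True
(Q -> not P) or not R = True or True = True
not P = not True = False
S -> not P = True -> False = False
not Q = not False = True
(S -> not P) -> not Q = False -> True = True
((Q -> not P) or not R) iff ((S -> not P) -> not Q) = True iff True = True
not S = not True = False
not S and P = False and True = False
(((Q -> not P) or not R) iff ((S -> not P) -> not Q)) nand (not S and P) = True nand False = True
Hence S1 is true.

S2: Parsed as ((P or S) -> Q) or ((R xor (S iff R)) nor R)

P or S = True or True = True
(P or S) -> Q = True -> False = False
S iff R = True iff False = False
R xor (S iff R) = False xor False = False
(R xor (S iff R)) nor R = False nor False = True
((P or S) -> Q) or ((R xor (S iff R)) nor R) = False or True = True
Thus S2 is true.

S3: Formalization: (Q iff ((P iff S) iff (not R iff not P))) iff not P

P iff S = True iff True = True
not R = not False = True
not P = not True = False
not R iff not P = True iff False = False
(P iff S) iff (not R iff not P) = True iff False = False
Q iff ((P iff S) iff (not R iff not P)) = False iff False = True
not P = not True = False
(Q iff ((P iff S) iff (not R iff not P))) iff not P = True iff False = False
Hence S3 is false.

Count: 2.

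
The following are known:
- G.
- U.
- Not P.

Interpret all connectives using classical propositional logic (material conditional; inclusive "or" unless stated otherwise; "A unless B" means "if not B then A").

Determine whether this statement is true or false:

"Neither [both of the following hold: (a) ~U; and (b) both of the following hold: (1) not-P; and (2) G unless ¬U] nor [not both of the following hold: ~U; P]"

Formalization: (¬U ∧ (¬P ∧ (G ∨ ¬U))) ↓ (¬U ↑ P)

¬U = ¬T = F
¬P = ¬F = T
¬U = ¬T = F
G ∨ ¬U = T ∨ F = T
¬P ∧ (G ∨ ¬U) = T ∧ T = T
¬U ∧ (¬P ∧ (G ∨ ¬U)) = F ∧ T = F
¬U = ¬T = F
¬U ↑ P = F ↑ F = T
(¬U ∧ (¬P ∧ (G ∨ ¬U))) ↓ (¬U ↑ P) = F ↓ T = F

The statement is false.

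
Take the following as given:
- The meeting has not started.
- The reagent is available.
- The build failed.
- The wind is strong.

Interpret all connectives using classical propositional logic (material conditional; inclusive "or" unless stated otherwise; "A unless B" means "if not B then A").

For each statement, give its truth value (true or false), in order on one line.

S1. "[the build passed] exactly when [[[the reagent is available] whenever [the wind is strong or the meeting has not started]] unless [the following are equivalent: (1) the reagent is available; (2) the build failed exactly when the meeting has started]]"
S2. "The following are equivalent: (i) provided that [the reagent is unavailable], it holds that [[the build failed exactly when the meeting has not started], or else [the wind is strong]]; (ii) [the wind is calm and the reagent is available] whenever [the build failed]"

S1 false; S2 false

Let V = "the build passed" (False), L = "the wind is strong" (True), Q = "the meeting has started" (False), H = "the reagent is available" (True).

S1: In symbols: V iff (((L or not Q) -> H) or (H iff (not V iff Q)))

not Q = not False = True
L or not Q = True or True = True
(L or not Q) -> H = True -> True = True
not V = not False = True
not V iff Q = True iff False = False
H iff (not V iff Q) = True iff False = False
((L or not Q) -> H) or (H iff (not V iff Q)) = True or False = True
V iff (((L or not Q) -> H) or (H iff (not V iff Q))) = False iff True = False
Hence S1 is false.

S2: Formalization: (not H -> ((not V iff not Q) or L)) iff (not V -> (not L and H))

not H = not True = False
not V = not False = True
not Q = not False = True
not V iff not Q = True iff True = True
(not V iff not Q) or L = True or True = True
not H -> ((not V iff not Q) or L) = False -> True = True
not V = not False = True
not L = not True = False
not L and H = False and True = False
not V -> (not L and H) = True -> False = False
(not H -> ((not V iff not Q) or L)) iff (not V -> (not L and H)) = True iff False = False
So S2 is false.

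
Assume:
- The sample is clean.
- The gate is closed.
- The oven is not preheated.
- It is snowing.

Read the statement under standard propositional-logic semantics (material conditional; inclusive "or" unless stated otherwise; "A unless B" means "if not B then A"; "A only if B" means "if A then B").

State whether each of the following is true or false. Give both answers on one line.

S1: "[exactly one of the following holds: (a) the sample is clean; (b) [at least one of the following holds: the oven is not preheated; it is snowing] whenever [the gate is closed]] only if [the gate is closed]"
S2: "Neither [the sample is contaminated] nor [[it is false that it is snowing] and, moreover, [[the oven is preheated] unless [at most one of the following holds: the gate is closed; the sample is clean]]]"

S1 True / S2 True

Let U = "the sample is contaminated" (False), S = "the gate is open" (False), L = "the oven is preheated" (False), V = "it is snowing" (True).

S1: Parsed as (not U xor (not S -> (not L or V))) -> not S

not U = not False = True
not S = not False = True
not L = not False = True
not L or V = True or True = True
not S -> (not L or V) = True -> True = True
not U xor (not S -> (not L or V)) = True xor True = False
not S = not False = True
(not U xor (not S -> (not L or V))) -> not S = False -> True = True
Thus S1 is true.

S2: Parsed as U nor (not V and (L or (not S nand not U)))

not V = not True = False
not S = not False = True
not U = not False = True
not S nand not U = True nand True = False
L or (not S nand not U) = False or False = False
not V and (L or (not S nand not U)) = False and False = False
U nor (not V and (L or (not S nand not U))) = False nor False = True
So S2 is true.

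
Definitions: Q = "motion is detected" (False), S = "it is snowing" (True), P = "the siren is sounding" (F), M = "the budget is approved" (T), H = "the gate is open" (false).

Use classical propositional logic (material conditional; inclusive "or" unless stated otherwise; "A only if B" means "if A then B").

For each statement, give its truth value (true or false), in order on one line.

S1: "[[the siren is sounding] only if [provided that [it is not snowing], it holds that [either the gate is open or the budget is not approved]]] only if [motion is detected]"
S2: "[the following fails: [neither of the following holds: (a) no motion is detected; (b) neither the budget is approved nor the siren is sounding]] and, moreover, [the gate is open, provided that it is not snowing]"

S1: This is (P → (¬S → (H ∨ ¬M))) → Q.

¬S = ¬T = F
¬M = ¬T = F
H ∨ ¬M = F ∨ F = F
¬S → (H ∨ ¬M) = F → F = T
P → (¬S → (H ∨ ¬M)) = F → T = T
(P → (¬S → (H ∨ ¬M))) → Q = T → F = F
Thus S1 is false.

S2: Parsed as ¬(¬Q ↓ (M ↓ P)) ∧ (¬S → H)

¬Q = ¬F = T
M ↓ P = T ↓ F = F
¬Q ↓ (M ↓ P) = T ↓ F = F
¬(¬Q ↓ (M ↓ P)) = ¬F = T
¬S = ¬T = F
¬S → H = F → F = T
¬(¬Q ↓ (M ↓ P)) ∧ (¬S → H) = T ∧ T = T
So S2 is true.

S1 F / S2 T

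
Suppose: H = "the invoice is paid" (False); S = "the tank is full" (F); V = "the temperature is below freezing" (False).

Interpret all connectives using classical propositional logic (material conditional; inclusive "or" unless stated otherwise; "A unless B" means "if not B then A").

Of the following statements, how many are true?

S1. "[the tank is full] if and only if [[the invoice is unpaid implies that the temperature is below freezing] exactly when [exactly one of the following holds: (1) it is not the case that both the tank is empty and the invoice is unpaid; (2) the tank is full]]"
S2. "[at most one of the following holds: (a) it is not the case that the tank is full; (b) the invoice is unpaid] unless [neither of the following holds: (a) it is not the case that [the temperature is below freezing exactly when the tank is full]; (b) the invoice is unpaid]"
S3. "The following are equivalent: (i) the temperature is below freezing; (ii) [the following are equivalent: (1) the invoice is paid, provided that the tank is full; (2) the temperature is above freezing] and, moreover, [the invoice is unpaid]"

0

S1: Formalization: S ↔ ((¬H → V) ↔ ((¬S ↑ ¬H) ⊕ S))

¬H = ¬F = T
¬H → V = T → F = F
¬S = ¬F = T
¬H = ¬F = T
¬S ↑ ¬H = T ↑ T = F
(¬S ↑ ¬H) ⊕ S = F ⊕ F = F
(¬H → V) ↔ ((¬S ↑ ¬H) ⊕ S) = F ↔ F = T
S ↔ ((¬H → V) ↔ ((¬S ↑ ¬H) ⊕ S)) = F ↔ T = F
Thus S1 is false.

S2: Parsed as (¬S ↑ ¬H) ∨ (¬(V ↔ S) ↓ ¬H)

¬S = ¬F = T
¬H = ¬F = T
¬S ↑ ¬H = T ↑ T = F
V ↔ S = F ↔ F = T
¬(V ↔ S) = ¬T = F
¬H = ¬F = T
¬(V ↔ S) ↓ ¬H = F ↓ T = F
(¬S ↑ ¬H) ∨ (¬(V ↔ S) ↓ ¬H) = F ∨ F = F
Hence S2 is false.

S3: Formalization: V ↔ (((S → H) ↔ ¬V) ∧ ¬H)

S → H = F → F = T
¬V = ¬F = T
(S → H) ↔ ¬V = T ↔ T = T
¬H = ¬F = T
((S → H) ↔ ¬V) ∧ ¬H = T ∧ T = T
V ↔ (((S → H) ↔ ¬V) ∧ ¬H) = F ↔ T = F
Thus S3 is false.

0 of the 3 statements are true (none).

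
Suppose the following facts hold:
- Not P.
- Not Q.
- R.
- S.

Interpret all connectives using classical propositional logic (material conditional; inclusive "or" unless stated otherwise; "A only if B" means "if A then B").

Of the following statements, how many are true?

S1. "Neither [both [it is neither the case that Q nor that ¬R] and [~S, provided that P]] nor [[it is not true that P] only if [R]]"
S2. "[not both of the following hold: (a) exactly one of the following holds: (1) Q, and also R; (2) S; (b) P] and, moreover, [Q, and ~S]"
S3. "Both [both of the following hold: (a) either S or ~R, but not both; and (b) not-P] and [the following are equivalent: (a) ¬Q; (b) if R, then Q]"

S1: Formalization: ((Q nor ~R) & (P -> ~S)) nor (~P -> R)

~R = ~T = F
Q nor ~R = F nor F = T
~S = ~T = F
P -> ~S = F -> F = T
(Q nor ~R) & (P -> ~S) = T & T = T
~P = ~F = T
~P -> R = T -> T = T
((Q nor ~R) & (P -> ~S)) nor (~P -> R) = T nor T = F
Hence S1 is false.

S2: Parsed as (((Q & R) xor S) nand P) & (Q & ~S)

Q & R = F & T = F
(Q & R) xor S = F xor T = T
((Q & R) xor S) nand P = T nand F = T
~S = ~T = F
Q & ~S = F & F = F
(((Q & R) xor S) nand P) & (Q & ~S) = T & F = F
Hence S2 is false.

S3: This is ((S xor ~R) & ~P) & (~Q <-> (R -> Q)).

~R = ~T = F
S xor ~R = T xor F = T
~P = ~F = T
(S xor ~R) & ~P = T & T = T
~Q = ~F = T
R -> Q = T -> F = F
~Q <-> (R -> Q) = T <-> F = F
((S xor ~R) & ~P) & (~Q <-> (R -> Q)) = T & F = F
So S3 is false.

True statements: 0 (none).

0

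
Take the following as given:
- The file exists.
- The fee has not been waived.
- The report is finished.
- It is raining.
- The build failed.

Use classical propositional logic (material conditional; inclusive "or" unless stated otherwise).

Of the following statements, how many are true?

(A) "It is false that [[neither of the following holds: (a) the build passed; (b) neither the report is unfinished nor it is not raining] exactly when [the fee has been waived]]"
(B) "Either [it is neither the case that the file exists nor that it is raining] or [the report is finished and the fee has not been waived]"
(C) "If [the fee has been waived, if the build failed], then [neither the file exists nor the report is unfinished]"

2

Let U = "the build passed" (F), R = "the report is finished" (T), S = "it is raining" (T), Q = "the fee has been waived" (F), P = "the file exists" (T).

(A): Parsed as ¬((U ↓ (¬R ↓ ¬S)) ↔ Q)

¬R = ¬T = F
¬S = ¬T = F
¬R ↓ ¬S = F ↓ F = T
U ↓ (¬R ↓ ¬S) = F ↓ T = F
(U ↓ (¬R ↓ ¬S)) ↔ Q = F ↔ F = T
¬((U ↓ (¬R ↓ ¬S)) ↔ Q) = ¬T = F
Hence (A) is false.

(B): Parsed as (P ↓ S) ∨ (R ∧ ¬Q)

P ↓ S = T ↓ T = F
¬Q = ¬F = T
R ∧ ¬Q = T ∧ T = T
(P ↓ S) ∨ (R ∧ ¬Q) = F ∨ T = T
Hence (B) is true.

(C): Formalization: (¬U → Q) → (P ↓ ¬R)

¬U = ¬F = T
¬U → Q = T → F = F
¬R = ¬T = F
P ↓ ¬R = T ↓ F = F
(¬U → Q) → (P ↓ ¬R) = F → F = T
Thus (C) is true.

Count: 2.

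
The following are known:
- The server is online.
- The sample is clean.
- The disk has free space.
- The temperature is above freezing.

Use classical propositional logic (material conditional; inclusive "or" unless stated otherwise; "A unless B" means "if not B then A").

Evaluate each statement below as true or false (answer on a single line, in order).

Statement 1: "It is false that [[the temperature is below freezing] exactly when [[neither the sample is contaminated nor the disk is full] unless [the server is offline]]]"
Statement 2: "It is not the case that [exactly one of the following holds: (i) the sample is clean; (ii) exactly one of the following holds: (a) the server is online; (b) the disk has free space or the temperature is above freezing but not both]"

Statement 1 true, Statement 2 true

Let G = "the temperature is below freezing" (F), S = "the sample is contaminated" (F), L = "the disk is full" (F), M = "the server is online" (T).

Statement 1: Parsed as ~(G <-> ((S nor L) | ~M))

S nor L = F nor F = T
~M = ~T = F
(S nor L) | ~M = T | F = T
G <-> ((S nor L) | ~M) = F <-> T = F
~(G <-> ((S nor L) | ~M)) = ~F = T
Hence Statement 1 is true.

Statement 2: Formalization: ~(~S xor (M xor (~L xor ~G)))

~S = ~F = T
~L = ~F = T
~G = ~F = T
~L xor ~G = T xor T = F
M xor (~L xor ~G) = T xor F = T
~S xor (M xor (~L xor ~G)) = T xor T = F
~(~S xor (M xor (~L xor ~G))) = ~F = T
Hence Statement 2 is true.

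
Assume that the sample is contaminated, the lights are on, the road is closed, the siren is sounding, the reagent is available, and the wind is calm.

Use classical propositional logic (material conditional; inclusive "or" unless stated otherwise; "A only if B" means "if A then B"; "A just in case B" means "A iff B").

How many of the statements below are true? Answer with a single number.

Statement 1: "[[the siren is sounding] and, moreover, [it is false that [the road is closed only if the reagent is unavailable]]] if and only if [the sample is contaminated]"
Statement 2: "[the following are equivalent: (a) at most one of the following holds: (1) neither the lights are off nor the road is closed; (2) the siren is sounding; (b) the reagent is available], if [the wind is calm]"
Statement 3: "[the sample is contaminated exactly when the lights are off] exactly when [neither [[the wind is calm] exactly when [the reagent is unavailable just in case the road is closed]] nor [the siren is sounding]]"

3

Let Q = "the siren is sounding" (T), U = "the road is closed" (T), W = "the reagent is available" (T), N = "the sample is contaminated" (T), M = "the wind is strong" (F), K = "the lights are on" (T).

Statement 1: This is (Q & ~(U -> ~W)) <-> N.

~W = ~T = F
U -> ~W = T -> F = F
~(U -> ~W) = ~F = T
Q & ~(U -> ~W) = T & T = T
(Q & ~(U -> ~W)) <-> N = T <-> T = T
Thus Statement 1 is true.

Statement 2: Formalization: ~M -> (((~K nor U) nand Q) <-> W)

~M = ~F = T
~K = ~T = F
~K nor U = F nor T = F
(~K nor U) nand Q = F nand T = T
((~K nor U) nand Q) <-> W = T <-> T = T
~M -> (((~K nor U) nand Q) <-> W) = T -> T = T
So Statement 2 is true.

Statement 3: This is (N <-> ~K) <-> ((~M <-> (~W <-> U)) nor Q).

~K = ~T = F
N <-> ~K = T <-> F = F
~M = ~F = T
~W = ~T = F
~W <-> U = F <-> T = F
~M <-> (~W <-> U) = T <-> F = F
(~M <-> (~W <-> U)) nor Q = F nor T = F
(N <-> ~K) <-> ((~M <-> (~W <-> U)) nor Q) = F <-> F = T
Thus Statement 3 is true.

3 of the 3 statements are true (Statement 1, Statement 2, Statement 3).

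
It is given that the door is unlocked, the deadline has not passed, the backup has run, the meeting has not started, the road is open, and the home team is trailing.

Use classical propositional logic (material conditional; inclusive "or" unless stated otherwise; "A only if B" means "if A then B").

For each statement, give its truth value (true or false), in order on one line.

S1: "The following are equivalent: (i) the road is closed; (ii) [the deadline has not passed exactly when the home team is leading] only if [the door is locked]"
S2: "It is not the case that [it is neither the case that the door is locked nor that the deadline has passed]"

Let U = "the road is closed" (F), Q = "the deadline has passed" (F), V = "the home team is leading" (F), P = "the door is locked" (F).

S1: In symbols: U ↔ ((¬Q ↔ V) → P)

¬Q = ¬F = T
¬Q ↔ V = T ↔ F = F
(¬Q ↔ V) → P = F → F = T
U ↔ ((¬Q ↔ V) → P) = F ↔ T = F
So S1 is false.

S2: Formalization: ¬(P ↓ Q)

P ↓ Q = F ↓ F = T
¬(P ↓ Q) = ¬T = F
Thus S2 is false.

S1 False, S2 False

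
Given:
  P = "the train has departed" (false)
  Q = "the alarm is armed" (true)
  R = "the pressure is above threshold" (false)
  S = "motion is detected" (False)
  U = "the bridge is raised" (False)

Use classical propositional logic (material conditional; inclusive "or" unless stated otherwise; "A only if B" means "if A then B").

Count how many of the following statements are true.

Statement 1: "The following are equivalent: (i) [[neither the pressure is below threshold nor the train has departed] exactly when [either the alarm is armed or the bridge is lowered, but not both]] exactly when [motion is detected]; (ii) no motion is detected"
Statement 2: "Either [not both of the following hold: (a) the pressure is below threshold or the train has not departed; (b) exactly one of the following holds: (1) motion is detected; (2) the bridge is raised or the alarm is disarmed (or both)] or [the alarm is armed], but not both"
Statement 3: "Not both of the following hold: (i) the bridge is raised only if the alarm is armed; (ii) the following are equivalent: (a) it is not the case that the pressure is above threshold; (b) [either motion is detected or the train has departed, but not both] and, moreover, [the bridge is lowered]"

Statement 1: Formalization: (((~R nor P) <-> (Q xor ~U)) <-> S) <-> ~S

~R = ~F = T
~R nor P = T nor F = F
~U = ~F = T
Q xor ~U = T xor T = F
(~R nor P) <-> (Q xor ~U) = F <-> F = T
((~R nor P) <-> (Q xor ~U)) <-> S = T <-> F = F
~S = ~F = T
(((~R nor P) <-> (Q xor ~U)) <-> S) <-> ~S = F <-> T = F
Thus Statement 1 is false.

Statement 2: Parsed as ((~R | ~P) nand (S xor (U | ~Q))) xor Q

~R = ~F = T
~P = ~F = T
~R | ~P = T | T = T
~Q = ~T = F
U | ~Q = F | F = F
S xor (U | ~Q) = F xor F = F
(~R | ~P) nand (S xor (U | ~Q)) = T nand F = T
((~R | ~P) nand (S xor (U | ~Q))) xor Q = T xor T = F
Hence Statement 2 is false.

Statement 3: Parsed as (U -> Q) nand (~R <-> ((S xor P) & ~U))

U -> Q = F -> T = T
~R = ~F = T
S xor P = F xor F = F
~U = ~F = T
(S xor P) & ~U = F & T = F
~R <-> ((S xor P) & ~U) = T <-> F = F
(U -> Q) nand (~R <-> ((S xor P) & ~U)) = T nand F = T
Thus Statement 3 is true.

1 of the 3 statements is true.

1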